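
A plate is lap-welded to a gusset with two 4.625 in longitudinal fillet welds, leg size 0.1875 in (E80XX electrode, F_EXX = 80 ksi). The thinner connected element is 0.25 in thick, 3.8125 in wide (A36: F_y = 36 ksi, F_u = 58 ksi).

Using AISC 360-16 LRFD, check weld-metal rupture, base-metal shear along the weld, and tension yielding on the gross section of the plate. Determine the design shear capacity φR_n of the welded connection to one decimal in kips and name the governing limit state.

Weld metal: throat = 0.707×0.1875 = 0.13256 in, L = 2×4.625 = 9.25 in. φR_n = 0.75 × 0.6 × 80 × 0.13256 × 9.25 = 44.1 kips.
Base metal shear (0.25 in plate): yield φR_n = 1.0×0.6×36×0.25×9.25 = 50.0 kips; rupture φR_n = 0.75×0.6×58×0.25×9.25 = 60.4 kips; take 50.0 kips (yield).
Tension yield (gross): A_g = 3.8125×0.25 = 0.95313 in². φR_n = 0.90 × 36 × 0.95313 = 30.9 kips.
Governing: min(44.1, 50.0, 30.9) = 30.9 kips → gross-section yield.

30.9 kips (gross-section yield governs)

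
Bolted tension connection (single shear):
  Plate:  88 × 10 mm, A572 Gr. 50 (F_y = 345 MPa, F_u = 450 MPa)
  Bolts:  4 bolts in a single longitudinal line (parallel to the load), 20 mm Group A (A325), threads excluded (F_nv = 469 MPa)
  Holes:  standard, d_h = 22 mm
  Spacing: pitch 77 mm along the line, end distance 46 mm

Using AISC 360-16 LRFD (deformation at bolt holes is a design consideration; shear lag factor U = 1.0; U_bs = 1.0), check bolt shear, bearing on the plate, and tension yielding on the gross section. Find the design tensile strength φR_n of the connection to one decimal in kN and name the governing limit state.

Bolt shear: A_b = π(20)²/4 = 314.16 mm². φR_n = 0.75 × 469 × 314.16 × 4 × 1 = 442.0 kN.
Bearing (10 mm plate, F_u = 450 MPa): end bolts L_c = 46 − 22/2 = 35, R_n = min(1.2×35×10×450, 2.4×20×10×450) = 189 kN/bolt; interior L_c = 77 − 22 = 55, R_n = 216 kN/bolt. φR_n = 0.75 × (1×189 + 3×216) = 627.8 kN.
Tension yield (gross): A_g = 88×10 = 880 mm². φR_n = 0.90 × 345 × 880 = 273.2 kN.
Governing: min(442.0, 627.8, 273.2) = 273.2 kN → gross-section yield.

273.2 kN (gross-section yield governs)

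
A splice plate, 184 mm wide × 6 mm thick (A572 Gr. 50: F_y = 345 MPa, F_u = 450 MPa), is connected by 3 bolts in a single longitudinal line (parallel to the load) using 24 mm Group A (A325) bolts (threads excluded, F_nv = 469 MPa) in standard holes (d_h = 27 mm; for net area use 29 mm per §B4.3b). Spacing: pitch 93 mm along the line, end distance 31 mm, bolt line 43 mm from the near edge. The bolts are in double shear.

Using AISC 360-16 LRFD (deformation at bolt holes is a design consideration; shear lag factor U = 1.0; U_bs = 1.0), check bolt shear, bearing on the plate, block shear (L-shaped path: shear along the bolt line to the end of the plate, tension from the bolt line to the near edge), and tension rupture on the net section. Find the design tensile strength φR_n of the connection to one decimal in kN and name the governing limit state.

Bolt shear: A_b = π(24)²/4 = 452.39 mm². φR_n = 0.75 × 469 × 452.39 × 3 × 2 = 954.8 kN.
Bearing (6 mm plate, F_u = 450 MPa): end bolts L_c = 31 − 27/2 = 17.5, R_n = min(1.2×17.5×6×450, 2.4×24×6×450) = 56.7 kN/bolt; interior L_c = 93 − 27 = 66, R_n = 155.52 kN/bolt. φR_n = 0.75 × (1×56.7 + 2×155.52) = 275.8 kN.
Block shear: shear path 1×[31+2×93] = 1×217 mm, A_gv = 1302, A_nv = 1×(217 − 2.5×29)×6 = 867 mm²; tension to near edge: (43 − 0.5×29)×6 = 171 mm². R_n = min(0.6×450×867, 0.6×345×1302) + 1.0×450×171 = min(234.09, 269.51) + 76.95 = 311.04 kN. φR_n = 0.75 × 311.04 = 233.3 kN.
Tension rupture (net): A_n = (184 − 1×29)×6 = 930 mm² (U = 1.0, A_e = A_n). φR_n = 0.75 × 450 × 930 = 313.9 kN.
Governing: min(954.8, 275.8, 233.3, 313.9) = 233.3 kN → block shear.

233.3 kN (block shear governs)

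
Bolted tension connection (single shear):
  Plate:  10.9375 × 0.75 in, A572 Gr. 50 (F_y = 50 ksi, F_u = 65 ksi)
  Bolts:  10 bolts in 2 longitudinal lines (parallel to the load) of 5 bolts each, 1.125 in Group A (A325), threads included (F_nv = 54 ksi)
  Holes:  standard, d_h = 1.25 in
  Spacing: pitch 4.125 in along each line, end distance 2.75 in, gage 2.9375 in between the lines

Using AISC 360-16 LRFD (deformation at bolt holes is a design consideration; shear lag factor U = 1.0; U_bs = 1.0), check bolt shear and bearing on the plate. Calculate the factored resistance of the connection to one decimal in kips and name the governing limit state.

402.6 kips (bolt shear governs)

Bolt shear: A_b = π(1.125)²/4 = 0.99402 in². φR_n = 0.75 × 54 × 0.99402 × 10 × 1 = 402.6 kips.
Bearing (0.75 in plate, F_u = 65 ksi): end bolts L_c = 2.75 − 1.25/2 = 2.125, R_n = min(1.2×2.125×0.75×65, 2.4×1.125×0.75×65) = 124.31 kips/bolt; interior L_c = 4.125 − 1.25 = 2.875, R_n = 131.63 kips/bolt. φR_n = 0.75 × (2×124.31 + 8×131.63) = 976.2 kips.
Governing: min(402.6, 976.2) = 402.6 kips → bolt shear.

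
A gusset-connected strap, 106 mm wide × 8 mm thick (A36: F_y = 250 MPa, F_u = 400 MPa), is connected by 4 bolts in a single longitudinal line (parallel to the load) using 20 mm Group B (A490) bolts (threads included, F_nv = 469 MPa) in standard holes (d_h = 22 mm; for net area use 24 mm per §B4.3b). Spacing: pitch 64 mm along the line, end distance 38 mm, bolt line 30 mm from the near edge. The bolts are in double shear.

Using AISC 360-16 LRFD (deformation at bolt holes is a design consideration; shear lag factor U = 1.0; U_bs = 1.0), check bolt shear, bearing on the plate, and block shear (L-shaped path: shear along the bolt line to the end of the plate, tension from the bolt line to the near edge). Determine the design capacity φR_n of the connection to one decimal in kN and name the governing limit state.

250.2 kN (block shear governs)

Bolt shear: A_b = π(20)²/4 = 314.16 mm². φR_n = 0.75 × 469 × 314.16 × 4 × 2 = 884.0 kN.
Bearing (8 mm plate, F_u = 400 MPa): end bolts L_c = 38 − 22/2 = 27, R_n = min(1.2×27×8×400, 2.4×20×8×400) = 103.68 kN/bolt; interior L_c = 64 − 22 = 42, R_n = 153.6 kN/bolt. φR_n = 0.75 × (1×103.68 + 3×153.6) = 423.4 kN.
Block shear: shear path 1×[38+3×64] = 1×230 mm, A_gv = 1840, A_nv = 1×(230 − 3.5×24)×8 = 1168 mm²; tension to near edge: (30 − 0.5×24)×8 = 144 mm². R_n = min(0.6×400×1168, 0.6×250×1840) + 1.0×400×144 = min(280.32, 276) + 57.6 = 333.6 kN. φR_n = 0.75 × 333.6 = 250.2 kN.
Governing: min(884.0, 423.4, 250.2) = 250.2 kN → block shear.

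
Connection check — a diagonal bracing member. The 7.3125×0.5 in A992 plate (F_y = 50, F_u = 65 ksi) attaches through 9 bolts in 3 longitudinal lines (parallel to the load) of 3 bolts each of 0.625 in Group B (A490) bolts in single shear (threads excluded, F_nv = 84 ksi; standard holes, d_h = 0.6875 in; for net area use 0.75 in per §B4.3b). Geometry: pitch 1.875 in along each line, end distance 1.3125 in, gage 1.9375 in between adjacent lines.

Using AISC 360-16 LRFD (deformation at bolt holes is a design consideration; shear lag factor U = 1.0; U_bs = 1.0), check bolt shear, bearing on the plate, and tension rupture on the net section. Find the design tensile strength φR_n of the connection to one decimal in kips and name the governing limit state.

123.4 kips (net-section rupture governs)

Bolt shear: A_b = π(0.625)²/4 = 0.3068 in². φR_n = 0.75 × 84 × 0.3068 × 9 × 1 = 174.0 kips.
Bearing (0.5 in plate, F_u = 65 ksi): end bolts L_c = 1.3125 − 0.6875/2 = 0.96875, R_n = min(1.2×0.96875×0.5×65, 2.4×0.625×0.5×65) = 37.781 kips/bolt; interior L_c = 1.875 − 0.6875 = 1.1875, R_n = 46.313 kips/bolt. φR_n = 0.75 × (3×37.781 + 6×46.313) = 293.4 kips.
Tension rupture (net): A_n = (7.3125 − 3×0.75)×0.5 = 2.5313 in² (U = 1.0, A_e = A_n). φR_n = 0.75 × 65 × 2.5313 = 123.4 kips.
Governing: min(174.0, 293.4, 123.4) = 123.4 kips → net-section rupture.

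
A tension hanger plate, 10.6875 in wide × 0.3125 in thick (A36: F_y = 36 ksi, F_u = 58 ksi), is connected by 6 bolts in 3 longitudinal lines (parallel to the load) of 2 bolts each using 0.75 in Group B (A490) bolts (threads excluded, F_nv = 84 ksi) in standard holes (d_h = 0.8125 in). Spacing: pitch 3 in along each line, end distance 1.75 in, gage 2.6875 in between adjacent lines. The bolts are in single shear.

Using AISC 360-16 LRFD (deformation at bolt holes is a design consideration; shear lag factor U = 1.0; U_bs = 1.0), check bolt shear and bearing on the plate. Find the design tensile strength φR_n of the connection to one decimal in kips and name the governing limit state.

139.2 kips (bearing governs)

Bolt shear: A_b = π(0.75)²/4 = 0.44179 in². φR_n = 0.75 × 84 × 0.44179 × 6 × 1 = 167.0 kips.
Bearing (0.3125 in plate, F_u = 58 ksi): end bolts L_c = 1.75 − 0.8125/2 = 1.34375, R_n = min(1.2×1.34375×0.3125×58, 2.4×0.75×0.3125×58) = 29.227 kips/bolt; interior L_c = 3 − 0.8125 = 2.1875, R_n = 32.625 kips/bolt. φR_n = 0.75 × (3×29.227 + 3×32.625) = 139.2 kips.
Governing: min(167.0, 139.2) = 139.2 kips → bearing.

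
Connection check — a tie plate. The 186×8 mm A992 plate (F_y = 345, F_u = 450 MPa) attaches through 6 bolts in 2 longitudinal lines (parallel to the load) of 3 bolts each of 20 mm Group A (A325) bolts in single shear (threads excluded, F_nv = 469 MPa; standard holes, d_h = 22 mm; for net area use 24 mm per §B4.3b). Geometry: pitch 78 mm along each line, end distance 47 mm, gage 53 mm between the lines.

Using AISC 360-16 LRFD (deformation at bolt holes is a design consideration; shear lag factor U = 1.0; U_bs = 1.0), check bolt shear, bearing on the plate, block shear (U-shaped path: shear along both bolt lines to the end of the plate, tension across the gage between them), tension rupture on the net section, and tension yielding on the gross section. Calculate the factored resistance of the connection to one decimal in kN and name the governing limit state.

372.6 kN (net-section rupture governs)

Bolt shear: A_b = π(20)²/4 = 314.16 mm². φR_n = 0.75 × 469 × 314.16 × 6 × 1 = 663.0 kN.
Bearing (8 mm plate, F_u = 450 MPa): end bolts L_c = 47 − 22/2 = 36, R_n = min(1.2×36×8×450, 2.4×20×8×450) = 155.52 kN/bolt; interior L_c = 78 − 22 = 56, R_n = 172.8 kN/bolt. φR_n = 0.75 × (2×155.52 + 4×172.8) = 751.7 kN.
Block shear: shear path 2×[47+2×78] = 2×203 mm, A_gv = 3248, A_nv = 2×(203 − 2.5×24)×8 = 2288 mm²; tension across gage: (53 − 1×24)×8 = 232 mm². R_n = min(0.6×450×2288, 0.6×345×3248) + 1.0×450×232 = min(617.76, 672.34) + 104.4 = 722.16 kN. φR_n = 0.75 × 722.16 = 541.6 kN.
Tension rupture (net): A_n = (186 − 2×24)×8 = 1104 mm² (U = 1.0, A_e = A_n). φR_n = 0.75 × 450 × 1104 = 372.6 kN.
Tension yield (gross): A_g = 186×8 = 1488 mm². φR_n = 0.90 × 345 × 1488 = 462.0 kN.
Governing: min(663.0, 751.7, 541.6, 372.6, 462.0) = 372.6 kN → net-section rupture.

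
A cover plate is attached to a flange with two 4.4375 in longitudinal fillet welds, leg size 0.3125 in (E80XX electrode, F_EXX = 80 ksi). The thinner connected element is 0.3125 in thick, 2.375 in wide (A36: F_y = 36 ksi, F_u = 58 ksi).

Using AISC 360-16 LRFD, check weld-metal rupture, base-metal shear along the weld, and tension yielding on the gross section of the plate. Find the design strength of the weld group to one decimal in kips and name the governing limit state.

24.0 kips (gross-section yield governs)

Weld metal: throat = 0.707×0.3125 = 0.22094 in, L = 2×4.4375 = 8.875 in. φR_n = 0.75 × 0.6 × 80 × 0.22094 × 8.875 = 70.6 kips.
Base metal shear (0.3125 in plate): yield φR_n = 1.0×0.6×36×0.3125×8.875 = 59.9 kips; rupture φR_n = 0.75×0.6×58×0.3125×8.875 = 72.4 kips; take 59.9 kips (yield).
Tension yield (gross): A_g = 2.375×0.3125 = 0.74219 in². φR_n = 0.90 × 36 × 0.74219 = 24.0 kips.
Governing: min(70.6, 59.9, 24.0) = 24.0 kips → gross-section yield.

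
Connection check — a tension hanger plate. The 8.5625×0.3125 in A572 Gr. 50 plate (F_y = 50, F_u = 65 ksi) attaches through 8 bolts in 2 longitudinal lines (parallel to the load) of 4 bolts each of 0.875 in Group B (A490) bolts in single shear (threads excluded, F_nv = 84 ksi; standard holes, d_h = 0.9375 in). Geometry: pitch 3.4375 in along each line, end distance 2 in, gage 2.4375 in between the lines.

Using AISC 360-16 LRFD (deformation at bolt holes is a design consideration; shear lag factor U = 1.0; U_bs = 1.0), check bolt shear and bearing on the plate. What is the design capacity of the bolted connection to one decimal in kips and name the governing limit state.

247.9 kips (bearing governs)

Bolt shear: A_b = π(0.875)²/4 = 0.60132 in². φR_n = 0.75 × 84 × 0.60132 × 8 × 1 = 303.1 kips.
Bearing (0.3125 in plate, F_u = 65 ksi): end bolts L_c = 2 − 0.9375/2 = 1.53125, R_n = min(1.2×1.53125×0.3125×65, 2.4×0.875×0.3125×65) = 37.324 kips/bolt; interior L_c = 3.4375 − 0.9375 = 2.5, R_n = 42.656 kips/bolt. φR_n = 0.75 × (2×37.324 + 6×42.656) = 247.9 kips.
Governing: min(303.1, 247.9) = 247.9 kips → bearing.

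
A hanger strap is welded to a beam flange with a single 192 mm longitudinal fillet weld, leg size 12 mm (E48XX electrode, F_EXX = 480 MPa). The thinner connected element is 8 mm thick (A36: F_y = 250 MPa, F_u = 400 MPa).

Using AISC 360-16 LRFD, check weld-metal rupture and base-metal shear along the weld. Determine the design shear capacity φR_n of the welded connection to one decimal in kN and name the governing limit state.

Weld metal: throat = 0.707×12 = 8.484 mm, L = 192 mm. φR_n = 0.75 × 0.6 × 480 × 8.484 × 192 = 351.8 kN.
Base metal shear (8 mm plate): yield φR_n = 1.0×0.6×250×8×192 = 230.4 kN; rupture φR_n = 0.75×0.6×400×8×192 = 276.5 kN; take 230.4 kN (yield).
Governing: min(351.8, 230.4) = 230.4 kN → base-metal shear.

230.4 kN (base-metal shear governs)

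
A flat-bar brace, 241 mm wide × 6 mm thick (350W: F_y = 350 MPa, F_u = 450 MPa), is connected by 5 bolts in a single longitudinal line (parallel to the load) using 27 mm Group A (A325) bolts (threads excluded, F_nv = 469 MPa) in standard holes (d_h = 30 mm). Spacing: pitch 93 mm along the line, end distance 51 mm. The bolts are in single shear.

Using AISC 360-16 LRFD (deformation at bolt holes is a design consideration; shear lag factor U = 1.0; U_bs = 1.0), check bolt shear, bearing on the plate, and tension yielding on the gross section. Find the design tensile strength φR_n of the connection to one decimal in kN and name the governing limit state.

Bolt shear: A_b = π(27)²/4 = 572.56 mm². φR_n = 0.75 × 469 × 572.56 × 5 × 1 = 1007.0 kN.
Bearing (6 mm plate, F_u = 450 MPa): end bolts L_c = 51 − 30/2 = 36, R_n = min(1.2×36×6×450, 2.4×27×6×450) = 116.64 kN/bolt; interior L_c = 93 − 30 = 63, R_n = 174.96 kN/bolt. φR_n = 0.75 × (1×116.64 + 4×174.96) = 612.4 kN.
Tension yield (gross): A_g = 241×6 = 1446 mm². φR_n = 0.90 × 350 × 1446 = 455.5 kN.
Governing: min(1007.0, 612.4, 455.5) = 455.5 kN → gross-section yield.

455.5 kN (gross-section yield governs)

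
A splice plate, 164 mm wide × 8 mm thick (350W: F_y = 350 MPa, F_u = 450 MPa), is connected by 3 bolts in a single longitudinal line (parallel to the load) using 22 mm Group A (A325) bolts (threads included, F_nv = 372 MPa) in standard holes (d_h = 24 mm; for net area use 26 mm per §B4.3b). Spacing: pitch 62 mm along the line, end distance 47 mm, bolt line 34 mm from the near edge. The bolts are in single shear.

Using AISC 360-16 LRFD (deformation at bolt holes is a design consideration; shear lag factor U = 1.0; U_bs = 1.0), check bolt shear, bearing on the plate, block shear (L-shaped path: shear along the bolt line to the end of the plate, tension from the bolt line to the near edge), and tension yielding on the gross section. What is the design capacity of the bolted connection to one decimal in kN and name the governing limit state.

228.4 kN (block shear governs)

Bolt shear: A_b = π(22)²/4 = 380.13 mm². φR_n = 0.75 × 372 × 380.13 × 3 × 1 = 318.2 kN.
Bearing (8 mm plate, F_u = 450 MPa): end bolts L_c = 47 − 24/2 = 35, R_n = min(1.2×35×8×450, 2.4×22×8×450) = 151.2 kN/bolt; interior L_c = 62 − 24 = 38, R_n = 164.16 kN/bolt. φR_n = 0.75 × (1×151.2 + 2×164.16) = 359.6 kN.
Block shear: shear path 1×[47+2×62] = 1×171 mm, A_gv = 1368, A_nv = 1×(171 − 2.5×26)×8 = 848 mm²; tension to near edge: (34 − 0.5×26)×8 = 168 mm². R_n = min(0.6×450×848, 0.6×350×1368) + 1.0×450×168 = min(228.96, 287.28) + 75.6 = 304.56 kN. φR_n = 0.75 × 304.56 = 228.4 kN.
Tension yield (gross): A_g = 164×8 = 1312 mm². φR_n = 0.90 × 350 × 1312 = 413.3 kN.
Governing: min(318.2, 359.6, 228.4, 413.3) = 228.4 kN → block shear.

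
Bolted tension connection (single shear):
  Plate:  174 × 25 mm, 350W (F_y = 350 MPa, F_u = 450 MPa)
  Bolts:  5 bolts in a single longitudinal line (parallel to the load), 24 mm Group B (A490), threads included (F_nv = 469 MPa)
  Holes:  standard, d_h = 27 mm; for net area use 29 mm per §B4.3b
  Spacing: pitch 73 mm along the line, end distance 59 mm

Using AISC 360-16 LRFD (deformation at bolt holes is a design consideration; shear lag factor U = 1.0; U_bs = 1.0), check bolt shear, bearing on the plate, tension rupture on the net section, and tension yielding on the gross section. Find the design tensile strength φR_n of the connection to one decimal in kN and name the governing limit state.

Bolt shear: A_b = π(24)²/4 = 452.39 mm². φR_n = 0.75 × 469 × 452.39 × 5 × 1 = 795.6 kN.
Bearing (25 mm plate, F_u = 450 MPa): end bolts L_c = 59 − 27/2 = 45.5, R_n = min(1.2×45.5×25×450, 2.4×24×25×450) = 614.25 kN/bolt; interior L_c = 73 − 27 = 46, R_n = 621 kN/bolt. φR_n = 0.75 × (1×614.25 + 4×621) = 2323.7 kN.
Tension rupture (net): A_n = (174 − 1×29)×25 = 3625 mm² (U = 1.0, A_e = A_n). φR_n = 0.75 × 450 × 3625 = 1223.4 kN.
Tension yield (gross): A_g = 174×25 = 4350 mm². φR_n = 0.90 × 350 × 4350 = 1370.3 kN.
Governing: min(795.6, 2323.7, 1223.4, 1370.3) = 795.6 kN → bolt shear.

795.6 kN (bolt shear governs)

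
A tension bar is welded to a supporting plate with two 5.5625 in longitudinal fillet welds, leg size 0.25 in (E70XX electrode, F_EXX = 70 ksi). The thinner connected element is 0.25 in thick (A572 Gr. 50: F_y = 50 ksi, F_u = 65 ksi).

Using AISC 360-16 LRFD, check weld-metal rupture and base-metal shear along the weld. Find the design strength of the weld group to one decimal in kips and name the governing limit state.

Weld metal: throat = 0.707×0.25 = 0.17675 in, L = 2×5.5625 = 11.125 in. φR_n = 0.75 × 0.6 × 70 × 0.17675 × 11.125 = 61.9 kips.
Base metal shear (0.25 in plate): yield φR_n = 1.0×0.6×50×0.25×11.125 = 83.4 kips; rupture φR_n = 0.75×0.6×65×0.25×11.125 = 81.4 kips; take 81.4 kips (rupture).
Governing: min(61.9, 81.4) = 61.9 kips → weld metal.

61.9 kips (weld metal governs)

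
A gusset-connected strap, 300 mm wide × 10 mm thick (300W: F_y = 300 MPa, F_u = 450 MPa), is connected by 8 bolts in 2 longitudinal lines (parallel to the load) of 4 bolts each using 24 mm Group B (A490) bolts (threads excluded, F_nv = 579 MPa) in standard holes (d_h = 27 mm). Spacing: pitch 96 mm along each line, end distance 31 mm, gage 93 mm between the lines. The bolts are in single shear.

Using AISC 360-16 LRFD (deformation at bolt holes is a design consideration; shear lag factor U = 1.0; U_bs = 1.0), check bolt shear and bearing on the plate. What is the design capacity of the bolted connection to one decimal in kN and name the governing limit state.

Bolt shear: A_b = π(24)²/4 = 452.39 mm². φR_n = 0.75 × 579 × 452.39 × 8 × 1 = 1571.6 kN.
Bearing (10 mm plate, F_u = 450 MPa): end bolts L_c = 31 − 27/2 = 17.5, R_n = min(1.2×17.5×10×450, 2.4×24×10×450) = 94.5 kN/bolt; interior L_c = 96 − 27 = 69, R_n = 259.2 kN/bolt. φR_n = 0.75 × (2×94.5 + 6×259.2) = 1308.2 kN.
Governing: min(1571.6, 1308.2) = 1308.2 kN → bearing.

1308.2 kN (bearing governs)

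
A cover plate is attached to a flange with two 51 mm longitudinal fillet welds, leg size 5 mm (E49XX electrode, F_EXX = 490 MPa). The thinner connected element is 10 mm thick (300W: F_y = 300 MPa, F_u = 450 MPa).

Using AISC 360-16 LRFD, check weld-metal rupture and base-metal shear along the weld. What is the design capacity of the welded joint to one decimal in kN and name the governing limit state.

Weld metal: throat = 0.707×5 = 3.535 mm, L = 2×51 = 102 mm. φR_n = 0.75 × 0.6 × 490 × 3.535 × 102 = 79.5 kN.
Base metal shear (10 mm plate): yield φR_n = 1.0×0.6×300×10×102 = 183.6 kN; rupture φR_n = 0.75×0.6×450×10×102 = 206.6 kN; take 183.6 kN (yield).
Governing: min(79.5, 183.6) = 79.5 kN → weld metal.

79.5 kN (weld metal governs)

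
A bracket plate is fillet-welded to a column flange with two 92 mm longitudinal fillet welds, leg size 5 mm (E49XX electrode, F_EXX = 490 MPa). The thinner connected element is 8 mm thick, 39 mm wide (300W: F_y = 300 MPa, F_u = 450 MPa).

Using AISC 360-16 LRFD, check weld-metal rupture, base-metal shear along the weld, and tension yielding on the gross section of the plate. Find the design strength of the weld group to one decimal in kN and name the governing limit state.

84.2 kN (gross-section yield governs)

Weld metal: throat = 0.707×5 = 3.535 mm, L = 2×92 = 184 mm. φR_n = 0.75 × 0.6 × 490 × 3.535 × 184 = 143.4 kN.
Base metal shear (8 mm plate): yield φR_n = 1.0×0.6×300×8×184 = 265.0 kN; rupture φR_n = 0.75×0.6×450×8×184 = 298.1 kN; take 265.0 kN (yield).
Tension yield (gross): A_g = 39×8 = 312 mm². φR_n = 0.90 × 300 × 312 = 84.2 kN.
Governing: min(143.4, 265.0, 84.2) = 84.2 kN → gross-section yield.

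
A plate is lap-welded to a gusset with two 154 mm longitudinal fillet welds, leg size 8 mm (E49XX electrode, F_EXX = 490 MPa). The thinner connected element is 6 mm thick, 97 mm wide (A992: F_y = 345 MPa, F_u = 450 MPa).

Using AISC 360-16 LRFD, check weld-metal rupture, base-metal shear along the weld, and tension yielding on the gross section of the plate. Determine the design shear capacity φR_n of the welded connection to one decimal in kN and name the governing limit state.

180.7 kN (gross-section yield governs)

Weld metal: throat = 0.707×8 = 5.656 mm, L = 2×154 = 308 mm. φR_n = 0.75 × 0.6 × 490 × 5.656 × 308 = 384.1 kN.
Base metal shear (6 mm plate): yield φR_n = 1.0×0.6×345×6×308 = 382.5 kN; rupture φR_n = 0.75×0.6×450×6×308 = 374.2 kN; take 374.2 kN (rupture).
Tension yield (gross): A_g = 97×6 = 582 mm². φR_n = 0.90 × 345 × 582 = 180.7 kN.
Governing: min(384.1, 374.2, 180.7) = 180.7 kN → gross-section yield.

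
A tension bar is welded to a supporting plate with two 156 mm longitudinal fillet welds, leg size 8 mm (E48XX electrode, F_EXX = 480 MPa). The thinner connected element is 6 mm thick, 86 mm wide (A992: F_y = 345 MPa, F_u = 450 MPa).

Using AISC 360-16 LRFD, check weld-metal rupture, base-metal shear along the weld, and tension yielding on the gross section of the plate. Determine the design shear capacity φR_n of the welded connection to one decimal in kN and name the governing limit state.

160.2 kN (gross-section yield governs)

Weld metal: throat = 0.707×8 = 5.656 mm, L = 2×156 = 312 mm. φR_n = 0.75 × 0.6 × 480 × 5.656 × 312 = 381.2 kN.
Base metal shear (6 mm plate): yield φR_n = 1.0×0.6×345×6×312 = 387.5 kN; rupture φR_n = 0.75×0.6×450×6×312 = 379.1 kN; take 379.1 kN (rupture).
Tension yield (gross): A_g = 86×6 = 516 mm². φR_n = 0.90 × 345 × 516 = 160.2 kN.
Governing: min(381.2, 379.1, 160.2) = 160.2 kN → gross-section yield.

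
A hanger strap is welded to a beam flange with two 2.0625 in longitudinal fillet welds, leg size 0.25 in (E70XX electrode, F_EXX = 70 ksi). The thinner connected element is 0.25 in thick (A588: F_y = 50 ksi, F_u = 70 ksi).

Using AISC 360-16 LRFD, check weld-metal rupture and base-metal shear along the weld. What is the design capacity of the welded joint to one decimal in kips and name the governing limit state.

23.0 kips (weld metal governs)

Weld metal: throat = 0.707×0.25 = 0.17675 in, L = 2×2.0625 = 4.125 in. φR_n = 0.75 × 0.6 × 70 × 0.17675 × 4.125 = 23.0 kips.
Base metal shear (0.25 in plate): yield φR_n = 1.0×0.6×50×0.25×4.125 = 30.9 kips; rupture φR_n = 0.75×0.6×70×0.25×4.125 = 32.5 kips; take 30.9 kips (yield).
Governing: min(23.0, 30.9) = 23.0 kips → weld metal.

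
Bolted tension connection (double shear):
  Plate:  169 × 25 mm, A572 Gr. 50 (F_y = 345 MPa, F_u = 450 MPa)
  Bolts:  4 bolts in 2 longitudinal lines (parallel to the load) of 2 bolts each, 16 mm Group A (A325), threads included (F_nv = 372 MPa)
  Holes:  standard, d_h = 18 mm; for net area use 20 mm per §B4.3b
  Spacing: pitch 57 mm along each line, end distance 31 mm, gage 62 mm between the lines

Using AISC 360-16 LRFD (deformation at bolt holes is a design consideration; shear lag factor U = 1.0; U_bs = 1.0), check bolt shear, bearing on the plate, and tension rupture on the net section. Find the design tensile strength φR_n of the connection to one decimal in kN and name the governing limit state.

448.8 kN (bolt shear governs)

Bolt shear: A_b = π(16)²/4 = 201.06 mm². φR_n = 0.75 × 372 × 201.06 × 4 × 2 = 448.8 kN.
Bearing (25 mm plate, F_u = 450 MPa): end bolts L_c = 31 − 18/2 = 22, R_n = min(1.2×22×25×450, 2.4×16×25×450) = 297 kN/bolt; interior L_c = 57 − 18 = 39, R_n = 432 kN/bolt. φR_n = 0.75 × (2×297 + 2×432) = 1093.5 kN.
Tension rupture (net): A_n = (169 − 2×20)×25 = 3225 mm² (U = 1.0, A_e = A_n). φR_n = 0.75 × 450 × 3225 = 1088.4 kN.
Governing: min(448.8, 1093.5, 1088.4) = 448.8 kN → bolt shear.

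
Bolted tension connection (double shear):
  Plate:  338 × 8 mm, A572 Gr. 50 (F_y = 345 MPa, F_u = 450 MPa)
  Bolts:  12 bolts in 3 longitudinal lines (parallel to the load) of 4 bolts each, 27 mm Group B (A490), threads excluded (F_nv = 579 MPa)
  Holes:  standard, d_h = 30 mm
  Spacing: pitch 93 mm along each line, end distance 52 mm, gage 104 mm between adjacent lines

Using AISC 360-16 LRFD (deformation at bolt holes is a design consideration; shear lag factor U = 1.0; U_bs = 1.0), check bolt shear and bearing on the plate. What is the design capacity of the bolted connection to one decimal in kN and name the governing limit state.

Bolt shear: A_b = π(27)²/4 = 572.56 mm². φR_n = 0.75 × 579 × 572.56 × 12 × 2 = 5967.2 kN.
Bearing (8 mm plate, F_u = 450 MPa): end bolts L_c = 52 − 30/2 = 37, R_n = min(1.2×37×8×450, 2.4×27×8×450) = 159.84 kN/bolt; interior L_c = 93 − 30 = 63, R_n = 233.28 kN/bolt. φR_n = 0.75 × (3×159.84 + 9×233.28) = 1934.3 kN.
Governing: min(5967.2, 1934.3) = 1934.3 kN → bearing.

1934.3 kN (bearing governs)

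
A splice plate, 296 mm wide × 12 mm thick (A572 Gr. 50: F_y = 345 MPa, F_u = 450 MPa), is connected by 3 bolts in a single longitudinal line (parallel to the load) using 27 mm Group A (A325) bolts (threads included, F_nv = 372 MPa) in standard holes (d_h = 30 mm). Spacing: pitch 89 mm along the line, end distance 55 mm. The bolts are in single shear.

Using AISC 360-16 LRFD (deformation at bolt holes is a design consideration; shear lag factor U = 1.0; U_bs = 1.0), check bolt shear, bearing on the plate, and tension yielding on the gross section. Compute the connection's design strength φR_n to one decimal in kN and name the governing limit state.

Bolt shear: A_b = π(27)²/4 = 572.56 mm². φR_n = 0.75 × 372 × 572.56 × 3 × 1 = 479.2 kN.
Bearing (12 mm plate, F_u = 450 MPa): end bolts L_c = 55 − 30/2 = 40, R_n = min(1.2×40×12×450, 2.4×27×12×450) = 259.2 kN/bolt; interior L_c = 89 − 30 = 59, R_n = 349.92 kN/bolt. φR_n = 0.75 × (1×259.2 + 2×349.92) = 719.3 kN.
Tension yield (gross): A_g = 296×12 = 3552 mm². φR_n = 0.90 × 345 × 3552 = 1102.9 kN.
Governing: min(479.2, 719.3, 1102.9) = 479.2 kN → bolt shear.

479.2 kN (bolt shear governs)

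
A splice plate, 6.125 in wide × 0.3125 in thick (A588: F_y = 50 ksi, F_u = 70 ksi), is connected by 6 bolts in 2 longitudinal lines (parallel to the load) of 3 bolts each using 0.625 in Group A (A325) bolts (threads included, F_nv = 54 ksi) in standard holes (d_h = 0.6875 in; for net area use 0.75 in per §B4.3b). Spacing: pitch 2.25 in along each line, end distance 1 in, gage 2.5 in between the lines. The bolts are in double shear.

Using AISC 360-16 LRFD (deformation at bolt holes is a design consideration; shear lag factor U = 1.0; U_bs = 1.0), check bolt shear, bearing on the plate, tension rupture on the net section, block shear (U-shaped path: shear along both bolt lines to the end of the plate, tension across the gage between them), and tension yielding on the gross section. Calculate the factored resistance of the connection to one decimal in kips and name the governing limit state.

Bolt shear: A_b = π(0.625)²/4 = 0.3068 in². φR_n = 0.75 × 54 × 0.3068 × 6 × 2 = 149.1 kips.
Bearing (0.3125 in plate, F_u = 70 ksi): end bolts L_c = 1 − 0.6875/2 = 0.65625, R_n = min(1.2×0.65625×0.3125×70, 2.4×0.625×0.3125×70) = 17.227 kips/bolt; interior L_c = 2.25 − 0.6875 = 1.5625, R_n = 32.813 kips/bolt. φR_n = 0.75 × (2×17.227 + 4×32.813) = 124.3 kips.
Tension rupture (net): A_n = (6.125 − 2×0.75)×0.3125 = 1.4453 in² (U = 1.0, A_e = A_n). φR_n = 0.75 × 70 × 1.4453 = 75.9 kips.
Block shear: shear path 2×[1+2×2.25] = 2×5.5 in, A_gv = 3.4375, A_nv = 2×(5.5 − 2.5×0.75)×0.3125 = 2.2656 in²; tension across gage: (2.5 − 1×0.75)×0.3125 = 0.54688 in². R_n = min(0.6×70×2.2656, 0.6×50×3.4375) + 1.0×70×0.54688 = min(95.155, 103.13) + 38.282 = 133.44 kips. φR_n = 0.75 × 133.44 = 100.1 kips.
Tension yield (gross): A_g = 6.125×0.3125 = 1.9141 in². φR_n = 0.90 × 50 × 1.9141 = 86.1 kips.
Governing: min(149.1, 124.3, 75.9, 100.1, 86.1) = 75.9 kips → net-section rupture.

75.9 kips (net-section rupture governs)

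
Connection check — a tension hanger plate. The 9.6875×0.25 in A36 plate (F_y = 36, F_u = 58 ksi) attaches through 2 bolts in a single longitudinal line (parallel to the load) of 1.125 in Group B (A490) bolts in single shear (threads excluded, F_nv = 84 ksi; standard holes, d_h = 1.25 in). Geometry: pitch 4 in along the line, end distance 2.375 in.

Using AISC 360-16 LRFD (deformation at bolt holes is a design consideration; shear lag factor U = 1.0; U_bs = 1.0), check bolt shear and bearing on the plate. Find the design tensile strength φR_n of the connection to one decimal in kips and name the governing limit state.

52.2 kips (bearing governs)

Bolt shear: A_b = π(1.125)²/4 = 0.99402 in². φR_n = 0.75 × 84 × 0.99402 × 2 × 1 = 125.2 kips.
Bearing (0.25 in plate, F_u = 58 ksi): end bolts L_c = 2.375 − 1.25/2 = 1.75, R_n = min(1.2×1.75×0.25×58, 2.4×1.125×0.25×58) = 30.45 kips/bolt; interior L_c = 4 − 1.25 = 2.75, R_n = 39.15 kips/bolt. φR_n = 0.75 × (1×30.45 + 1×39.15) = 52.2 kips.
Governing: min(125.2, 52.2) = 52.2 kips → bearing.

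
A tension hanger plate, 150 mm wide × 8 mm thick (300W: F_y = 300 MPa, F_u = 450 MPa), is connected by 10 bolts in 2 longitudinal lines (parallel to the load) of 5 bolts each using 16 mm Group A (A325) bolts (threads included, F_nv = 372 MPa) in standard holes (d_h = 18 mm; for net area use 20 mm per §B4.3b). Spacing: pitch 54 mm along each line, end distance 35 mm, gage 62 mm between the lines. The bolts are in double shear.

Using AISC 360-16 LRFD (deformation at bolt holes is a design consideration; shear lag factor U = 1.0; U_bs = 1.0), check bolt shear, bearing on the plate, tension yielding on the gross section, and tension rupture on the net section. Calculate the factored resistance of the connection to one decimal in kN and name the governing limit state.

Bolt shear: A_b = π(16)²/4 = 201.06 mm². φR_n = 0.75 × 372 × 201.06 × 10 × 2 = 1121.9 kN.
Bearing (8 mm plate, F_u = 450 MPa): end bolts L_c = 35 − 18/2 = 26, R_n = min(1.2×26×8×450, 2.4×16×8×450) = 112.32 kN/bolt; interior L_c = 54 − 18 = 36, R_n = 138.24 kN/bolt. φR_n = 0.75 × (2×112.32 + 8×138.24) = 997.9 kN.
Tension yield (gross): A_g = 150×8 = 1200 mm². φR_n = 0.90 × 300 × 1200 = 324.0 kN.
Tension rupture (net): A_n = (150 − 2×20)×8 = 880 mm² (U = 1.0, A_e = A_n). φR_n = 0.75 × 450 × 880 = 297.0 kN.
Governing: min(1121.9, 997.9, 324.0, 297.0) = 297.0 kN → net-section rupture.

297.0 kN (net-section rupture governs)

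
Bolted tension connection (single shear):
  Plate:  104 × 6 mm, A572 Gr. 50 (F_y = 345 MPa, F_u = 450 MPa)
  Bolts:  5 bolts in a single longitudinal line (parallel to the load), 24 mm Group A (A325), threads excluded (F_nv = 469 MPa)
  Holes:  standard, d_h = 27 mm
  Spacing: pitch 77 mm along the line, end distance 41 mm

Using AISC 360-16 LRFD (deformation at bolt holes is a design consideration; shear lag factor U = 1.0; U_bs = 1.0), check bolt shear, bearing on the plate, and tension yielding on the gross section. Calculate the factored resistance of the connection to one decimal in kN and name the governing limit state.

Bolt shear: A_b = π(24)²/4 = 452.39 mm². φR_n = 0.75 × 469 × 452.39 × 5 × 1 = 795.6 kN.
Bearing (6 mm plate, F_u = 450 MPa): end bolts L_c = 41 − 27/2 = 27.5, R_n = min(1.2×27.5×6×450, 2.4×24×6×450) = 89.1 kN/bolt; interior L_c = 77 − 27 = 50, R_n = 155.52 kN/bolt. φR_n = 0.75 × (1×89.1 + 4×155.52) = 533.4 kN.
Tension yield (gross): A_g = 104×6 = 624 mm². φR_n = 0.90 × 345 × 624 = 193.8 kN.
Governing: min(795.6, 533.4, 193.8) = 193.8 kN → gross-section yield.

193.8 kN (gross-section yield governs)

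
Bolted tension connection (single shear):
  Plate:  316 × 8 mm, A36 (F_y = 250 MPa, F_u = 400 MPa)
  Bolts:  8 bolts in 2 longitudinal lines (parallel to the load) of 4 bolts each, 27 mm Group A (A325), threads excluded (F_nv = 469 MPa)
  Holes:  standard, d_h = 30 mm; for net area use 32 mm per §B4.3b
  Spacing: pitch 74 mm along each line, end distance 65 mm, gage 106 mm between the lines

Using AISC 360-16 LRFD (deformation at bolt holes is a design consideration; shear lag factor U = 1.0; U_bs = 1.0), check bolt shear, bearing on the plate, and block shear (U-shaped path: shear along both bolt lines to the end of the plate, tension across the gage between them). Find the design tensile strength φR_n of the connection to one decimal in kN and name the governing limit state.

681.6 kN (block shear governs)

Bolt shear: A_b = π(27)²/4 = 572.56 mm². φR_n = 0.75 × 469 × 572.56 × 8 × 1 = 1611.2 kN.
Bearing (8 mm plate, F_u = 400 MPa): end bolts L_c = 65 − 30/2 = 50, R_n = min(1.2×50×8×400, 2.4×27×8×400) = 192 kN/bolt; interior L_c = 74 − 30 = 44, R_n = 168.96 kN/bolt. φR_n = 0.75 × (2×192 + 6×168.96) = 1048.3 kN.
Block shear: shear path 2×[65+3×74] = 2×287 mm, A_gv = 4592, A_nv = 2×(287 − 3.5×32)×8 = 2800 mm²; tension across gage: (106 − 1×32)×8 = 592 mm². R_n = min(0.6×400×2800, 0.6×250×4592) + 1.0×400×592 = min(672, 688.8) + 236.8 = 908.8 kN. φR_n = 0.75 × 908.8 = 681.6 kN.
Governing: min(1611.2, 1048.3, 681.6) = 681.6 kN → block shear.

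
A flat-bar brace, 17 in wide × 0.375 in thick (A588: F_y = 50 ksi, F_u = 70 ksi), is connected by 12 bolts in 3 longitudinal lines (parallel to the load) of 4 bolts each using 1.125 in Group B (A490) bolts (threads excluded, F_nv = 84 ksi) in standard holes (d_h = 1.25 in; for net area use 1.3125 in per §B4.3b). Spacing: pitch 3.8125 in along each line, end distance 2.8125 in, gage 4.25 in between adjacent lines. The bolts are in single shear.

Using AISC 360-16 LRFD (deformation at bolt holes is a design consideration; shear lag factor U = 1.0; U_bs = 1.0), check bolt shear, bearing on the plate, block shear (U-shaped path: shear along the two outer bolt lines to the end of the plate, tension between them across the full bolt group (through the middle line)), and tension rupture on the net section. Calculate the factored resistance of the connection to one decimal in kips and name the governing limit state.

Bolt shear: A_b = π(1.125)²/4 = 0.99402 in². φR_n = 0.75 × 84 × 0.99402 × 12 × 1 = 751.5 kips.
Bearing (0.375 in plate, F_u = 70 ksi): end bolts L_c = 2.8125 − 1.25/2 = 2.1875, R_n = min(1.2×2.1875×0.375×70, 2.4×1.125×0.375×70) = 68.906 kips/bolt; interior L_c = 3.8125 − 1.25 = 2.5625, R_n = 70.875 kips/bolt. φR_n = 0.75 × (3×68.906 + 9×70.875) = 633.4 kips.
Block shear: shear path 2×[2.8125+3×3.8125] = 2×14.25 in, A_gv = 10.688, A_nv = 2×(14.25 − 3.5×1.3125)×0.375 = 7.2422 in²; tension across gage: (8.5 − 2×1.3125)×0.375 = 2.2031 in². R_n = min(0.6×70×7.2422, 0.6×50×10.688) + 1.0×70×2.2031 = min(304.17, 320.64) + 154.22 = 458.39 kips. φR_n = 0.75 × 458.39 = 343.8 kips.
Tension rupture (net): A_n = (17 − 3×1.3125)×0.375 = 4.8984 in² (U = 1.0, A_e = A_n). φR_n = 0.75 × 70 × 4.8984 = 257.2 kips.
Governing: min(751.5, 633.4, 343.8, 257.2) = 257.2 kips → net-section rupture.

257.2 kips (net-section rupture governs)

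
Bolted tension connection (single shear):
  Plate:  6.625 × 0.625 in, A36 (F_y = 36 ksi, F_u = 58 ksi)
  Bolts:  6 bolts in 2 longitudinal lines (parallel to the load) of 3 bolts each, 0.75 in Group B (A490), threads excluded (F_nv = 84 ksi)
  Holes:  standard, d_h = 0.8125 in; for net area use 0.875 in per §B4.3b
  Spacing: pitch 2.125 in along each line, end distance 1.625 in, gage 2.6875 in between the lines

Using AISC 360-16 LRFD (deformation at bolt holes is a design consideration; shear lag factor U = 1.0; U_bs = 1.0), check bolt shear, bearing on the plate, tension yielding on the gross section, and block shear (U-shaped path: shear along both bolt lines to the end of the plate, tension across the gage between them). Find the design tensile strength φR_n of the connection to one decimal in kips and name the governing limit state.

Bolt shear: A_b = π(0.75)²/4 = 0.44179 in². φR_n = 0.75 × 84 × 0.44179 × 6 × 1 = 167.0 kips.
Bearing (0.625 in plate, F_u = 58 ksi): end bolts L_c = 1.625 − 0.8125/2 = 1.21875, R_n = min(1.2×1.21875×0.625×58, 2.4×0.75×0.625×58) = 53.016 kips/bolt; interior L_c = 2.125 − 0.8125 = 1.3125, R_n = 57.094 kips/bolt. φR_n = 0.75 × (2×53.016 + 4×57.094) = 250.8 kips.
Tension yield (gross): A_g = 6.625×0.625 = 4.1406 in². φR_n = 0.90 × 36 × 4.1406 = 134.2 kips.
Block shear: shear path 2×[1.625+2×2.125] = 2×5.875 in, A_gv = 7.3438, A_nv = 2×(5.875 − 2.5×0.875)×0.625 = 4.6094 in²; tension across gage: (2.6875 − 1×0.875)×0.625 = 1.1328 in². R_n = min(0.6×58×4.6094, 0.6×36×7.3438) + 1.0×58×1.1328 = min(160.41, 158.63) + 65.702 = 224.33 kips. φR_n = 0.75 × 224.33 = 168.2 kips.
Governing: min(167.0, 250.8, 134.2, 168.2) = 134.2 kips → gross-section yield.

134.2 kips (gross-section yield governs)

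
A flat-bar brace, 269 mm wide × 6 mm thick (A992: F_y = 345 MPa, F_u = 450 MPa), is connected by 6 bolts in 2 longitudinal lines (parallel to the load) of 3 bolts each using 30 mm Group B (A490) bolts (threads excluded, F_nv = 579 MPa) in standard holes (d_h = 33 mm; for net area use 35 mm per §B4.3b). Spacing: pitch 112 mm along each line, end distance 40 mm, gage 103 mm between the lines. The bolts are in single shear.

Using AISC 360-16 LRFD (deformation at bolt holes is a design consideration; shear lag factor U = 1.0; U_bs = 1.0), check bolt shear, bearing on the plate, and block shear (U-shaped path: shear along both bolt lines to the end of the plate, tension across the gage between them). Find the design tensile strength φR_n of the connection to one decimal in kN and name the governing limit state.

566.6 kN (block shear governs)

Bolt shear: A_b = π(30)²/4 = 706.86 mm². φR_n = 0.75 × 579 × 706.86 × 6 × 1 = 1841.7 kN.
Bearing (6 mm plate, F_u = 450 MPa): end bolts L_c = 40 − 33/2 = 23.5, R_n = min(1.2×23.5×6×450, 2.4×30×6×450) = 76.14 kN/bolt; interior L_c = 112 − 33 = 79, R_n = 194.4 kN/bolt. φR_n = 0.75 × (2×76.14 + 4×194.4) = 697.4 kN.
Block shear: shear path 2×[40+2×112] = 2×264 mm, A_gv = 3168, A_nv = 2×(264 − 2.5×35)×6 = 2118 mm²; tension across gage: (103 − 1×35)×6 = 408 mm². R_n = min(0.6×450×2118, 0.6×345×3168) + 1.0×450×408 = min(571.86, 655.78) + 183.6 = 755.46 kN. φR_n = 0.75 × 755.46 = 566.6 kN.
Governing: min(1841.7, 697.4, 566.6) = 566.6 kN → block shear.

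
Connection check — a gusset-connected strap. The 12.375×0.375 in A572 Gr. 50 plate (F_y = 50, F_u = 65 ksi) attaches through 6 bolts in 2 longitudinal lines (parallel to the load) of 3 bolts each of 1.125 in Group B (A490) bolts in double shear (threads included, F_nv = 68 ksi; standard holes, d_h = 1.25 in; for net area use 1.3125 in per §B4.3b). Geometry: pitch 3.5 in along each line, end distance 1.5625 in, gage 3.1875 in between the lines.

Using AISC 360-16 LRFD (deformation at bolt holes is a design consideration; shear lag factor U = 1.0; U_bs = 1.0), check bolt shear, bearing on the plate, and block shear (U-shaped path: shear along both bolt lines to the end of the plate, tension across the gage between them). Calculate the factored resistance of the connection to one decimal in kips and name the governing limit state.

Bolt shear: A_b = π(1.125)²/4 = 0.99402 in². φR_n = 0.75 × 68 × 0.99402 × 6 × 2 = 608.3 kips.
Bearing (0.375 in plate, F_u = 65 ksi): end bolts L_c = 1.5625 − 1.25/2 = 0.9375, R_n = min(1.2×0.9375×0.375×65, 2.4×1.125×0.375×65) = 27.422 kips/bolt; interior L_c = 3.5 − 1.25 = 2.25, R_n = 65.813 kips/bolt. φR_n = 0.75 × (2×27.422 + 4×65.813) = 238.6 kips.
Block shear: shear path 2×[1.5625+2×3.5] = 2×8.5625 in, A_gv = 6.4219, A_nv = 2×(8.5625 − 2.5×1.3125)×0.375 = 3.9609 in²; tension across gage: (3.1875 − 1×1.3125)×0.375 = 0.70313 in². R_n = min(0.6×65×3.9609, 0.6×50×6.4219) + 1.0×65×0.70313 = min(154.48, 192.66) + 45.703 = 200.18 kips. φR_n = 0.75 × 200.18 = 150.1 kips.
Governing: min(608.3, 238.6, 150.1) = 150.1 kips → block shear.

150.1 kips (block shear governs)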